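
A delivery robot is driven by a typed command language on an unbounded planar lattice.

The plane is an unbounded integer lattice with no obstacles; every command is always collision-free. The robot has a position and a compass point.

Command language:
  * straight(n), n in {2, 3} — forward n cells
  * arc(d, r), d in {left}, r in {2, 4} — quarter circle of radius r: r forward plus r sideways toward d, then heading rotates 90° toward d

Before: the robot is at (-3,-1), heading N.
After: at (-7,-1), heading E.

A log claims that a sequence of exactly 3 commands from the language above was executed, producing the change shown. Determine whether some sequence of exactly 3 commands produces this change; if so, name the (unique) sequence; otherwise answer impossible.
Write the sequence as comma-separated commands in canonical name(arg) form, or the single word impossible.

key: order matters: swapping arc(left, 4) and arc(left, 2) lands elsewhere
begin: at (-3,-1), heading N
t=1 arc(left, 4) ⇒ at (-7,3), heading W
t=2 arc(left, 2) ⇒ at (-9,1), heading S
t=3 arc(left, 2) ⇒ at (-7,-1), heading E
uniquely the one of 64 3-step routes that fits.

arc(left, 4), arc(left, 2), arc(left, 2)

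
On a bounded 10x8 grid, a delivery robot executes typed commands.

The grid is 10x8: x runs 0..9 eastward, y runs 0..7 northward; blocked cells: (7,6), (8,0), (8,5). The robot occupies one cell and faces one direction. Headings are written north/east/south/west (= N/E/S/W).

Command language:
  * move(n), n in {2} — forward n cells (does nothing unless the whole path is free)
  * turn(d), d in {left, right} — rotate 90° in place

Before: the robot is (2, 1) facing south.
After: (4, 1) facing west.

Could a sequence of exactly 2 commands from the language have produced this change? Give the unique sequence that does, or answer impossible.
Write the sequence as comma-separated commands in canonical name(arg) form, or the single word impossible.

impossible

checked all 2-command options: none fits.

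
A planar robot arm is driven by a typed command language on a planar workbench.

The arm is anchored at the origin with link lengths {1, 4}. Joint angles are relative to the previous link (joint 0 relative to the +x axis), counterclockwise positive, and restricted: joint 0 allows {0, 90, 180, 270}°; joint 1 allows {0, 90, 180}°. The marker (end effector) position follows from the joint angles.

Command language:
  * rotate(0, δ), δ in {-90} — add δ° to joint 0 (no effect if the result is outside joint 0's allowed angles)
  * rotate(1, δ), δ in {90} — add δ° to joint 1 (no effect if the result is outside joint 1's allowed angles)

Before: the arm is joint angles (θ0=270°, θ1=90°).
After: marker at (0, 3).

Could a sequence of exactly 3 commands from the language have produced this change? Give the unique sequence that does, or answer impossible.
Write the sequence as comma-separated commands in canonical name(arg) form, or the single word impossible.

rotate(1, 90), rotate(1, 90), rotate(1, 90)

from: joint angles (θ0=270°, θ1=90°)
step 1 (rotate(1, 90)): joint angles (θ0=270°, θ1=180°)
step 2 (rotate(1, 90)): joint angles (θ0=270°, θ1=180°)
step 3 (rotate(1, 90)): joint angles (θ0=270°, θ1=180°)
no other 3-command option fits: unique.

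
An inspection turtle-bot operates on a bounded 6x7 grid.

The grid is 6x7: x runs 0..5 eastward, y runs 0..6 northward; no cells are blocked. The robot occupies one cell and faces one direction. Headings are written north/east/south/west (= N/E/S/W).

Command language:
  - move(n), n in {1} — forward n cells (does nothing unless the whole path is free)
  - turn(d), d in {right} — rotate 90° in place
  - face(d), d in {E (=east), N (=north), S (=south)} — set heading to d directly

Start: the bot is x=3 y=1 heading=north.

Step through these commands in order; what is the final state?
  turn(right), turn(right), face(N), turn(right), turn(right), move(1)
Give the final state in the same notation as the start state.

initial: x=3 y=1 heading=north
step 1 (turn(right)): x=3 y=1 heading=east
step 2 (turn(right)): x=3 y=1 heading=south
step 3 (face(N)): x=3 y=1 heading=north
step 4 (turn(right)): x=3 y=1 heading=east
step 5 (turn(right)): x=3 y=1 heading=south
step 6 (move(1)): x=3 y=0 heading=south

x=3 y=0 heading=south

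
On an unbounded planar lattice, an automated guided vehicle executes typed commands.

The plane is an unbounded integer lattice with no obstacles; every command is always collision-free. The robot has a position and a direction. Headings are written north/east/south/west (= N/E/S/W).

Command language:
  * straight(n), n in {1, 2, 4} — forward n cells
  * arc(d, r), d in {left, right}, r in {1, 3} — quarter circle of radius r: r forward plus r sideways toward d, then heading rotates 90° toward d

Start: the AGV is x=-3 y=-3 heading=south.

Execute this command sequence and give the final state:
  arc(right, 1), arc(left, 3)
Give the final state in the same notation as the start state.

begin: x=-3 y=-3 heading=south
t=1 arc(right, 1) ⇒ x=-4 y=-4 heading=west
t=2 arc(left, 3) ⇒ x=-7 y=-7 heading=south

x=-7 y=-7 heading=south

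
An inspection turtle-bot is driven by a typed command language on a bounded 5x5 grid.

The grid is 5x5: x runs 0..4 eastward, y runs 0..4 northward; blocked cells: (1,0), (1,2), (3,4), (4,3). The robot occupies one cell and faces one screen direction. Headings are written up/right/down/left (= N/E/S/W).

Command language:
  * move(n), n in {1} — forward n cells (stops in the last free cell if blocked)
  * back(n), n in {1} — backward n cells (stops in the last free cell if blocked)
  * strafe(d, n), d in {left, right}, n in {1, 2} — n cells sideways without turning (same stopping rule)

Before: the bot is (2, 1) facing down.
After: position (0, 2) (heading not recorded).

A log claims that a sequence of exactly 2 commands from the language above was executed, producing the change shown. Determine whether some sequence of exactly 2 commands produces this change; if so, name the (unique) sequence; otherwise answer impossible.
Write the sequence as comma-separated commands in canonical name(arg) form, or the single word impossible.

key: order matters: swapping strafe(right, 2) and back(1) lands elsewhere
from: (2, 1) facing down
step 1 (strafe(right, 2)): (0, 1) facing down
step 2 (back(1)): (0, 2) facing down
all 36 alternatives checked — unique.

strafe(right, 2), back(1)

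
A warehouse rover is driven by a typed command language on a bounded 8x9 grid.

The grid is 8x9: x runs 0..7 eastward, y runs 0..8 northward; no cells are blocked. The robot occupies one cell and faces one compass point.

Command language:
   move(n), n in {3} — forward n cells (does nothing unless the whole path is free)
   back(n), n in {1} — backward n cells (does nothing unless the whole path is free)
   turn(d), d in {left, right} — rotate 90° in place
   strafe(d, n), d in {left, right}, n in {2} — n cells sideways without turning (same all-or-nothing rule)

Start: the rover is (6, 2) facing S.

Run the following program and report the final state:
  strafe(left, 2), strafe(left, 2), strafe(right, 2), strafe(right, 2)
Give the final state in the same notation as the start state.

start: (6, 2) facing S
step 1 (strafe(left, 2)): (6, 2) facing S
step 2 (strafe(left, 2)): (6, 2) facing S
step 3 (strafe(right, 2)): (4, 2) facing S
step 4 (strafe(right, 2)): (2, 2) facing S

(2, 2) facing S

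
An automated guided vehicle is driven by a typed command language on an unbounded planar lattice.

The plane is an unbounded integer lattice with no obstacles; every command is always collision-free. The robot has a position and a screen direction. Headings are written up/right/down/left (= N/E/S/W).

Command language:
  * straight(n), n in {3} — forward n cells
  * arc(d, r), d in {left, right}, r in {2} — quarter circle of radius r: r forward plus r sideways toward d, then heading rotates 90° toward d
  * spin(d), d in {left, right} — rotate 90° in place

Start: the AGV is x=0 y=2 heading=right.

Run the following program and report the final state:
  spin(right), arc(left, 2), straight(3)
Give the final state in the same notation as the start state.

initial: x=0 y=2 heading=right
1. spin(right) → x=0 y=2 heading=down
2. arc(left, 2) → x=2 y=0 heading=right
3. straight(3) → x=5 y=0 heading=right

x=5 y=0 heading=right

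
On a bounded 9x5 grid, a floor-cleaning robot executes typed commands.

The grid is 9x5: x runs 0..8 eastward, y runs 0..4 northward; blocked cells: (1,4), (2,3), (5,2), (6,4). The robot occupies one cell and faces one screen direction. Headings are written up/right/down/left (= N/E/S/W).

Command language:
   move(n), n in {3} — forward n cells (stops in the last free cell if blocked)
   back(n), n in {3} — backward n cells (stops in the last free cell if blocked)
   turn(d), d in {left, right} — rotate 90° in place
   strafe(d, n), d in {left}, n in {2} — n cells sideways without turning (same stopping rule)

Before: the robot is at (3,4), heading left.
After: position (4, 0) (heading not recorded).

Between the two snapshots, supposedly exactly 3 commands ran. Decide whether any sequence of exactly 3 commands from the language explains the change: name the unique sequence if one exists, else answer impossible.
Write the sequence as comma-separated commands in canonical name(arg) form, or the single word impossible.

key: back(3) is stopped early by the blocked cell at (5,2)
begin: at (3,4), heading left
[1] after strafe(left, 2): at (3,2), heading left
[2] after back(3): at (4,2), heading left
[3] after strafe(left, 2): at (4,0), heading left
all 125 alternatives checked — unique.

strafe(left, 2), back(3), strafe(left, 2)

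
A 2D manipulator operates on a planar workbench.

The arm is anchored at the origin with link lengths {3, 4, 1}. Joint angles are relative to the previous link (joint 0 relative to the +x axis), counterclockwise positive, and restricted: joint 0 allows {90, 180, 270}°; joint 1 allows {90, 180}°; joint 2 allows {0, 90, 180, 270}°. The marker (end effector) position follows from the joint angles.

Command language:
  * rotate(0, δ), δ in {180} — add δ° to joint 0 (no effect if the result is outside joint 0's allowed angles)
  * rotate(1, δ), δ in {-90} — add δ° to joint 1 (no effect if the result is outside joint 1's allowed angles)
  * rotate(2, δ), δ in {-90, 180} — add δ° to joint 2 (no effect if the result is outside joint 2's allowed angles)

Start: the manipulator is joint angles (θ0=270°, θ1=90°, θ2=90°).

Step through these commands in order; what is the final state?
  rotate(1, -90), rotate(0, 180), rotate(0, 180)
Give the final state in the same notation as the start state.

joint angles (θ0=270°, θ1=90°, θ2=90°)

from: joint angles (θ0=270°, θ1=90°, θ2=90°)
t=1 rotate(1, -90) ⇒ joint angles (θ0=270°, θ1=90°, θ2=90°)
t=2 rotate(0, 180) ⇒ joint angles (θ0=90°, θ1=90°, θ2=90°)
t=3 rotate(0, 180) ⇒ joint angles (θ0=270°, θ1=90°, θ2=90°)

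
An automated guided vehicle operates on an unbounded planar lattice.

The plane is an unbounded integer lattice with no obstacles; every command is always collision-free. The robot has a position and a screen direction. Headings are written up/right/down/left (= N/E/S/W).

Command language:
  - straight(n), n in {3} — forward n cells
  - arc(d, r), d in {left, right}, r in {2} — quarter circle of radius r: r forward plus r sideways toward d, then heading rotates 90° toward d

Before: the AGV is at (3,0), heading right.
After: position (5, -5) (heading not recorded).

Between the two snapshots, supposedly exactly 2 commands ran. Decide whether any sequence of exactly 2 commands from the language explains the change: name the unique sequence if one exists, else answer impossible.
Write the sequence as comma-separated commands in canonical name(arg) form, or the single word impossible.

arc(right, 2), straight(3)

key: running straight(3) before arc(right, 2) would end elsewhere — order is forced
begin: at (3,0), heading right
[1] after arc(right, 2): at (5,-2), heading down
[2] after straight(3): at (5,-5), heading down
no other 2-command option fits: unique.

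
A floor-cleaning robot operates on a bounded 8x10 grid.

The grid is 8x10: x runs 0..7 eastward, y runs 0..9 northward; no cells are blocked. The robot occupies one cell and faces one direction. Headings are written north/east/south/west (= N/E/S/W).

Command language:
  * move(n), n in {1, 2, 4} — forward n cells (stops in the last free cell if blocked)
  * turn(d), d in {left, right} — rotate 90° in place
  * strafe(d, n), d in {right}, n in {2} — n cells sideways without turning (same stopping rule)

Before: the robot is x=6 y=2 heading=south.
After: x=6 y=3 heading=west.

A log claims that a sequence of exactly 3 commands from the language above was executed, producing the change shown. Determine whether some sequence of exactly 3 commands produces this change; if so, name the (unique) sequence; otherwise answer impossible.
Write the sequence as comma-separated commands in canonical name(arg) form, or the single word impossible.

key: running strafe(right, 2) before move(1) would end elsewhere — order is forced
t0: x=6 y=2 heading=south
[1] after move(1): x=6 y=1 heading=south
[2] after turn(right): x=6 y=1 heading=west
[3] after strafe(right, 2): x=6 y=3 heading=west
no rival 3-sequence matches.

move(1), turn(right), strafe(right, 2)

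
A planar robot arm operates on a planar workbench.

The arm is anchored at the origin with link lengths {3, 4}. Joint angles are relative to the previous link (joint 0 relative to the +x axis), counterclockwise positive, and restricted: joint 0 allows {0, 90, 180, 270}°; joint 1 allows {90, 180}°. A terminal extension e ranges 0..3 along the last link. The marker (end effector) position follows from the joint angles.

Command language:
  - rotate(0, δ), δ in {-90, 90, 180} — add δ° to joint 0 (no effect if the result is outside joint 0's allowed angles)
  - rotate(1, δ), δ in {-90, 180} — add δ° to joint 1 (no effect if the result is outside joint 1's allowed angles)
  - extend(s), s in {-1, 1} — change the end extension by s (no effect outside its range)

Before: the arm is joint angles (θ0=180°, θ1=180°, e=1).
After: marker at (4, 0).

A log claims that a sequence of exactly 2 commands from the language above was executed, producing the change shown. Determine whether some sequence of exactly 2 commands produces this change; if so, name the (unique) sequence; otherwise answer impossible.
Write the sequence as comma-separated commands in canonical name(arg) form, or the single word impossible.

extend(1), extend(1)

t0: joint angles (θ0=180°, θ1=180°, e=1)
1. extend(1) → joint angles (θ0=180°, θ1=180°, e=2)
2. extend(1) → joint angles (θ0=180°, θ1=180°, e=3)
all 49 alternatives checked — unique.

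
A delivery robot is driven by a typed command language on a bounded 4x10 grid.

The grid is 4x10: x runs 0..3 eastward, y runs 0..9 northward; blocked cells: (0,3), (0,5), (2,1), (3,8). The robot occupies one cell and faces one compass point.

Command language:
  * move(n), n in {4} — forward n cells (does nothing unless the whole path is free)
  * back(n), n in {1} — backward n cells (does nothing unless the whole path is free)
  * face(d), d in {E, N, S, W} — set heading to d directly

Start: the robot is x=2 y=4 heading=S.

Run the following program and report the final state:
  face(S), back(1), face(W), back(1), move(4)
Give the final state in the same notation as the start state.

start: x=2 y=4 heading=S
step 1 (face(S)): x=2 y=4 heading=S
step 2 (back(1)): x=2 y=5 heading=S
step 3 (face(W)): x=2 y=5 heading=W
step 4 (back(1)): x=3 y=5 heading=W
step 5 (move(4)): x=3 y=5 heading=W

x=3 y=5 heading=W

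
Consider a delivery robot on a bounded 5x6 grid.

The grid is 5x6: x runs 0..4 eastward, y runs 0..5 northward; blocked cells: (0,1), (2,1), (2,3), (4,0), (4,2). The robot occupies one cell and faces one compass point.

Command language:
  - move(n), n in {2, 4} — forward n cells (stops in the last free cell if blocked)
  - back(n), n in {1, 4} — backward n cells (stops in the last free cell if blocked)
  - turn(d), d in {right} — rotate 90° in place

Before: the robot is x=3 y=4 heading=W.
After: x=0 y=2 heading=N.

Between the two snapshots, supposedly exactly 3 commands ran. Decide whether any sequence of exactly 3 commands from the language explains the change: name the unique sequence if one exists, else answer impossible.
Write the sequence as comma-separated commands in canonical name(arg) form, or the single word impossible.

key: move(4) runs into the grid edge before its full distance
initial: x=3 y=4 heading=W
[1] after move(4): x=0 y=4 heading=W
[2] after turn(right): x=0 y=4 heading=N
[3] after back(4): x=0 y=2 heading=N
no other 3-command option fits: unique.

move(4), turn(right), back(4)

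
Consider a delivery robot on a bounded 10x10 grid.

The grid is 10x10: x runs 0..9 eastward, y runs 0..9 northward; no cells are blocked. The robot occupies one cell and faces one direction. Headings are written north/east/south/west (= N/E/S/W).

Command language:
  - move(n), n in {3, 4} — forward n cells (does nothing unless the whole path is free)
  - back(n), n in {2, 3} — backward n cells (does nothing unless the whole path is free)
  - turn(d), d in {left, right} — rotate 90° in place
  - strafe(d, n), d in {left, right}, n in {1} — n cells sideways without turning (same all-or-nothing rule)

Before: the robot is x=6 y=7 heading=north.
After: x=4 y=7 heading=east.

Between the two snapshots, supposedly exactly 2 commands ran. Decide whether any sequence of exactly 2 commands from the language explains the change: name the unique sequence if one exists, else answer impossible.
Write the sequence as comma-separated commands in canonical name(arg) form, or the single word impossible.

turn(right), back(2)

key: order matters: swapping turn(right) and back(2) lands elsewhere
t0: x=6 y=7 heading=north
[1] after turn(right): x=6 y=7 heading=east
[2] after back(2): x=4 y=7 heading=east
uniquely the one of 64 2-step routes that fits.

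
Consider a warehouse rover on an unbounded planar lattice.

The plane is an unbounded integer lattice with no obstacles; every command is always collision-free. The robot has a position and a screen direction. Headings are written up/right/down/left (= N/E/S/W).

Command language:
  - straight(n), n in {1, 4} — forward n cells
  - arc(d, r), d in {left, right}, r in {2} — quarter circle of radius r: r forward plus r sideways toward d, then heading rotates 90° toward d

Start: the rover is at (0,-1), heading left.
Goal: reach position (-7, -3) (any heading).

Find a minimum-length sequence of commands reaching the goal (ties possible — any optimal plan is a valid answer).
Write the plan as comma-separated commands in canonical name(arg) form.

t0: at (0,-1), heading left
t=1 straight(4) ⇒ at (-4,-1), heading left
t=2 straight(1) ⇒ at (-5,-1), heading left
t=3 arc(left, 2) ⇒ at (-7,-3), heading down
shorter routes all fall short; 3 is best.

straight(4), straight(1), arc(left, 2)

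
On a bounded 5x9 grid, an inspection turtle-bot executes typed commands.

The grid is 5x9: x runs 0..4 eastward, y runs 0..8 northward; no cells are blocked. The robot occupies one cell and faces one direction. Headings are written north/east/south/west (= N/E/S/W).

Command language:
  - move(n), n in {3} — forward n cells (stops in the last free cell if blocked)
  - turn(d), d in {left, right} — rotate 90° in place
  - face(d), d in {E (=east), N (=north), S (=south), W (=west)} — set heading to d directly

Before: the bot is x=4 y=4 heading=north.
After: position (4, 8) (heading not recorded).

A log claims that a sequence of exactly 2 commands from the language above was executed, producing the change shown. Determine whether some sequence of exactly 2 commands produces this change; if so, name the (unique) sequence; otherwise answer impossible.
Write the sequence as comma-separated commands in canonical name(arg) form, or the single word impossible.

key: the second move(3) runs into the grid edge before its full distance
begin: x=4 y=4 heading=north
step 1 (move(3)): x=4 y=7 heading=north
step 2 (move(3)): x=4 y=8 heading=north
no rival 2-sequence matches.

move(3), move(3)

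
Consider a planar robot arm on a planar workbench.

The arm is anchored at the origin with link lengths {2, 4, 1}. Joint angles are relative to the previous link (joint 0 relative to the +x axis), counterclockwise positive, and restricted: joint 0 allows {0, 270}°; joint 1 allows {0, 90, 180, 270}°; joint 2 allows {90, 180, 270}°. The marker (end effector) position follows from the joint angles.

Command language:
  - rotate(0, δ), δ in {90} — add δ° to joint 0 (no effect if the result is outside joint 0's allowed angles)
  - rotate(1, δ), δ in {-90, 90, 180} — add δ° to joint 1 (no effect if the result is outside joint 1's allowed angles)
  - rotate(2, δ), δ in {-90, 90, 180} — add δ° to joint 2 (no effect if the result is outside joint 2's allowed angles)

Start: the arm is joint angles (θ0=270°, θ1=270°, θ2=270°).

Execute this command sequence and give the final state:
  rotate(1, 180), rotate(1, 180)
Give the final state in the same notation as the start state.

joint angles (θ0=270°, θ1=270°, θ2=270°)

start: joint angles (θ0=270°, θ1=270°, θ2=270°)
[1] after rotate(1, 180): joint angles (θ0=270°, θ1=90°, θ2=270°)
[2] after rotate(1, 180): joint angles (θ0=270°, θ1=270°, θ2=270°)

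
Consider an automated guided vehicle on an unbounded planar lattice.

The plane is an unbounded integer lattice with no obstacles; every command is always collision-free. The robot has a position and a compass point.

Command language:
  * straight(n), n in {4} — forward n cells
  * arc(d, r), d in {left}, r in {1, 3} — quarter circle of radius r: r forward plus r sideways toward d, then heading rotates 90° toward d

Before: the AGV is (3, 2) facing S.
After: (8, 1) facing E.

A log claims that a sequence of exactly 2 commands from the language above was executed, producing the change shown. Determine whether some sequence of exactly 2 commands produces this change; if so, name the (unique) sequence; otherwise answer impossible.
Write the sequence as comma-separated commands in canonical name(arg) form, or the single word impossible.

key: cell and facing (now E) both changed — the 2 commands mix motion and turning
begin: (3, 2) facing S
t=1 arc(left, 1) ⇒ (4, 1) facing E
t=2 straight(4) ⇒ (8, 1) facing E
no other 2-command option fits: unique.

arc(left, 1), straight(4)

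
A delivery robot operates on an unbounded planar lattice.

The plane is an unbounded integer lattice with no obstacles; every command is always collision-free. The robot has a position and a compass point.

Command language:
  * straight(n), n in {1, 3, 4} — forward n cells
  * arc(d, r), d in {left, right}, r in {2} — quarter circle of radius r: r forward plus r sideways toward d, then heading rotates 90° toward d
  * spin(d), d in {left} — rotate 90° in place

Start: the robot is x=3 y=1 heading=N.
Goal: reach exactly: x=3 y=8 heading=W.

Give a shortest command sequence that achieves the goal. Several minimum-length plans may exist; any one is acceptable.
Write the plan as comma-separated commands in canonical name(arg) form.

straight(3), straight(4), spin(left)

begin: x=3 y=1 heading=N
1. straight(3) → x=3 y=4 heading=N
2. straight(4) → x=3 y=8 heading=N
3. spin(left) → x=3 y=8 heading=W
shorter routes all fall short; 3 is best.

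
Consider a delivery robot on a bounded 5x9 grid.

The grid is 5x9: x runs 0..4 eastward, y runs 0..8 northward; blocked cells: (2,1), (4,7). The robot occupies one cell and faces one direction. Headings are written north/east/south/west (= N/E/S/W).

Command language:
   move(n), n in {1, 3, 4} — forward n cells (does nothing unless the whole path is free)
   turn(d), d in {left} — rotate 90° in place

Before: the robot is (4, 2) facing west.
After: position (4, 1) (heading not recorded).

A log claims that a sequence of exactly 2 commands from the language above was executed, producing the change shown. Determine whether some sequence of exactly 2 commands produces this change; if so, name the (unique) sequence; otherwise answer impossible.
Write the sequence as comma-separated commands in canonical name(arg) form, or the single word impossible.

turn(left), move(1)

key: running move(1) before turn(left) would end elsewhere — order is forced
from: (4, 2) facing west
[1] after turn(left): (4, 2) facing south
[2] after move(1): (4, 1) facing south
no other 2-command option fits: unique.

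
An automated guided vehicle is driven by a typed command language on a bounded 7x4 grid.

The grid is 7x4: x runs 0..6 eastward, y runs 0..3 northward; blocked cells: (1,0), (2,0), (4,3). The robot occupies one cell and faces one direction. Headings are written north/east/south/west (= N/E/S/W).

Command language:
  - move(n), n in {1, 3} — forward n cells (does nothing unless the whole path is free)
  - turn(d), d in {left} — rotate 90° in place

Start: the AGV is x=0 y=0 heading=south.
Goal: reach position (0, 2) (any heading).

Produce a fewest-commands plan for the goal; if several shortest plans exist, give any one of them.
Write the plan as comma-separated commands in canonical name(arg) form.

turn(left), turn(left), move(1), move(1)

start: x=0 y=0 heading=south
t=1 turn(left) ⇒ x=0 y=0 heading=east
t=2 turn(left) ⇒ x=0 y=0 heading=north
t=3 move(1) ⇒ x=0 y=1 heading=north
t=4 move(1) ⇒ x=0 y=2 heading=north
no 3-step plan works, so 4 is optimal.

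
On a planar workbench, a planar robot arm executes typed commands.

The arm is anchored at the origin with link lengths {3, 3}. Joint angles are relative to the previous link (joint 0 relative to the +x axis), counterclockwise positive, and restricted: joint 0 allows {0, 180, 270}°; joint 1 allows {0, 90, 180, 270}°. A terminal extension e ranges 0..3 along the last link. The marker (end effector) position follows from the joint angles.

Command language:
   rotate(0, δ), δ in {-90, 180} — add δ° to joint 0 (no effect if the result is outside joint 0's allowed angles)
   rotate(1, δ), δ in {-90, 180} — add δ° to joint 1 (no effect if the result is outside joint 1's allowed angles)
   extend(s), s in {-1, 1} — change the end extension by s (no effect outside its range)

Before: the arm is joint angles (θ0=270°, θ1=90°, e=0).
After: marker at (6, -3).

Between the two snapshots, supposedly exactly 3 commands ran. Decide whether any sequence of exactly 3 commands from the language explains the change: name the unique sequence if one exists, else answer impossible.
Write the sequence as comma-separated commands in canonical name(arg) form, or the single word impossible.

extend(1), extend(1), extend(1)

start: joint angles (θ0=270°, θ1=90°, e=0)
1. extend(1) → joint angles (θ0=270°, θ1=90°, e=1)
2. extend(1) → joint angles (θ0=270°, θ1=90°, e=2)
3. extend(1) → joint angles (θ0=270°, θ1=90°, e=3)
no rival 3-sequence matches.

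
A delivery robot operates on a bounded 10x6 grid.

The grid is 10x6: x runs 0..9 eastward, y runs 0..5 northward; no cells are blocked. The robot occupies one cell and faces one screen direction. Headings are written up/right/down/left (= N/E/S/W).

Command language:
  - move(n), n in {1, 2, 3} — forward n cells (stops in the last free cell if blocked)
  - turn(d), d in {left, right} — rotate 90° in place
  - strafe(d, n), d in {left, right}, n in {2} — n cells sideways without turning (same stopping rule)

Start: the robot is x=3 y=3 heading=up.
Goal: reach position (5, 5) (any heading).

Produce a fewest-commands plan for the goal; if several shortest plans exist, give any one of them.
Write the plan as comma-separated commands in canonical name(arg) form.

from: x=3 y=3 heading=up
t=1 strafe(right, 2) ⇒ x=5 y=3 heading=up
t=2 move(3) ⇒ x=5 y=5 heading=up
shorter routes all fall short; 2 is best.

strafe(right, 2), move(3)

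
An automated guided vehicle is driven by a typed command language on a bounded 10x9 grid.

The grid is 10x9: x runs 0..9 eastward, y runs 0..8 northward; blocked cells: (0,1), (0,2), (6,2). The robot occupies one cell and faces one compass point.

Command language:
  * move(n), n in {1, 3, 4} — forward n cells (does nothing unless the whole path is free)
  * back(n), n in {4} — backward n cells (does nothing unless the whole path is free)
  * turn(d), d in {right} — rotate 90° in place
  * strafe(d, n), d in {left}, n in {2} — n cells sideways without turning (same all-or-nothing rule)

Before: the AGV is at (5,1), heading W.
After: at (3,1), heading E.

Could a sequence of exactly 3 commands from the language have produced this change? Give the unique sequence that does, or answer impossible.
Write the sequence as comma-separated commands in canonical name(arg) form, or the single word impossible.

turn(right), strafe(left, 2), turn(right)

key: cell and facing (now E) both changed — the 3 commands mix motion and turning
initial: at (5,1), heading W
step 1 (turn(right)): at (5,1), heading N
step 2 (strafe(left, 2)): at (3,1), heading N
step 3 (turn(right)): at (3,1), heading E
no rival 3-sequence matches.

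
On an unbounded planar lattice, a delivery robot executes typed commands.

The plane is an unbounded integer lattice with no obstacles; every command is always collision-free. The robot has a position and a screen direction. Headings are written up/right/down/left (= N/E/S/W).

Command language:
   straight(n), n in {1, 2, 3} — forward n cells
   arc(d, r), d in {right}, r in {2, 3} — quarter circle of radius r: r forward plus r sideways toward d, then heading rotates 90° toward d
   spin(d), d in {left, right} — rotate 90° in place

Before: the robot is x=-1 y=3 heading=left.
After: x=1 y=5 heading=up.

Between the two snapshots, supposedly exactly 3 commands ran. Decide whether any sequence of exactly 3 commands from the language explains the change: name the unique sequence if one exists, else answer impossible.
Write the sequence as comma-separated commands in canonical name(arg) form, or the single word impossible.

spin(right), arc(right, 2), spin(left)

key: running spin(left) before spin(right) would end elsewhere — order is forced
from: x=-1 y=3 heading=left
1. spin(right) → x=-1 y=3 heading=up
2. arc(right, 2) → x=1 y=5 heading=right
3. spin(left) → x=1 y=5 heading=up
uniquely the one of 343 3-step routes that fits.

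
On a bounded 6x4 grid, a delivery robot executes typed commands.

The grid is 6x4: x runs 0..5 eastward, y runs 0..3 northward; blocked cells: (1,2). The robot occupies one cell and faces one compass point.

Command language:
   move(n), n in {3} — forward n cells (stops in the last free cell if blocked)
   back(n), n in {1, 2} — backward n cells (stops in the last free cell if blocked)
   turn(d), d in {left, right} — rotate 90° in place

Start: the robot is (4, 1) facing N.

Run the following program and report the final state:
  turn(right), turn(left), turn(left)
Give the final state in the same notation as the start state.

t0: (4, 1) facing N
[1] after turn(right): (4, 1) facing E
[2] after turn(left): (4, 1) facing N
[3] after turn(left): (4, 1) facing W

(4, 1) facing W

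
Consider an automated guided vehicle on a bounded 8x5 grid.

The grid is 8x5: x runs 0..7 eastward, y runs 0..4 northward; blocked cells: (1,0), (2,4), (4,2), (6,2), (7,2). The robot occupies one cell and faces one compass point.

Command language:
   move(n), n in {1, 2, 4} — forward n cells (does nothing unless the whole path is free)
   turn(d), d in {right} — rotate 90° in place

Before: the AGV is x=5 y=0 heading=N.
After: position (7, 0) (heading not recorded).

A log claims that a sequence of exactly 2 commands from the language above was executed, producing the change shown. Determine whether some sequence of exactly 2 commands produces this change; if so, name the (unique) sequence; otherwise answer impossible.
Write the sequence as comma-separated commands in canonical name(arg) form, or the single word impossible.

key: running move(2) before turn(right) would end elsewhere — order is forced
t0: x=5 y=0 heading=N
[1] after turn(right): x=5 y=0 heading=E
[2] after move(2): x=7 y=0 heading=E
uniquely the one of 16 2-step routes that fits.

turn(right), move(2)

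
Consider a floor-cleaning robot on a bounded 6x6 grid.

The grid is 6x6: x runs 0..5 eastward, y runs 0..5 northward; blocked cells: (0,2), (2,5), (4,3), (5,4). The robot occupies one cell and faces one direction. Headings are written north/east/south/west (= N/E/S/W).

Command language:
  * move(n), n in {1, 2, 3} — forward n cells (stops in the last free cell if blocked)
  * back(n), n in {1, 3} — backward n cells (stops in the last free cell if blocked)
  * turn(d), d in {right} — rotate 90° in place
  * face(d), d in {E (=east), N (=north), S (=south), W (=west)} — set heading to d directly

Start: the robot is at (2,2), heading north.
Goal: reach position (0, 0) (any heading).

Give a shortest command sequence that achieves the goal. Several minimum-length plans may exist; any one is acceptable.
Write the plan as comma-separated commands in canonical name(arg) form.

start: at (2,2), heading north
1. back(3) → at (2,0), heading north
2. turn(right) → at (2,0), heading east
3. back(3) → at (0,0), heading east
minimal: 3 command(s), checked below 3.

back(3), turn(right), back(3)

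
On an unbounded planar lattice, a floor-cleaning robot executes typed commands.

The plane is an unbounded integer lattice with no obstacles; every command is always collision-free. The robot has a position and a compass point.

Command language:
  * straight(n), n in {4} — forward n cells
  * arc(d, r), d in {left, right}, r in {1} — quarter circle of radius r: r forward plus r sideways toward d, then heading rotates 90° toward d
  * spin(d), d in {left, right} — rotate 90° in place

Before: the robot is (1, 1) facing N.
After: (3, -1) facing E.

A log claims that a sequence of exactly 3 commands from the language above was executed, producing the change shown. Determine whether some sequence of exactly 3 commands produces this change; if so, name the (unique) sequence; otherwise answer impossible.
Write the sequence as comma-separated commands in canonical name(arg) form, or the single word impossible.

key: running arc(left, 1) before spin(right) would end elsewhere — order is forced
from: (1, 1) facing N
[1] after spin(right): (1, 1) facing E
[2] after arc(right, 1): (2, 0) facing S
[3] after arc(left, 1): (3, -1) facing E
no other 3-command option fits: unique.

spin(right), arc(right, 1), arc(left, 1)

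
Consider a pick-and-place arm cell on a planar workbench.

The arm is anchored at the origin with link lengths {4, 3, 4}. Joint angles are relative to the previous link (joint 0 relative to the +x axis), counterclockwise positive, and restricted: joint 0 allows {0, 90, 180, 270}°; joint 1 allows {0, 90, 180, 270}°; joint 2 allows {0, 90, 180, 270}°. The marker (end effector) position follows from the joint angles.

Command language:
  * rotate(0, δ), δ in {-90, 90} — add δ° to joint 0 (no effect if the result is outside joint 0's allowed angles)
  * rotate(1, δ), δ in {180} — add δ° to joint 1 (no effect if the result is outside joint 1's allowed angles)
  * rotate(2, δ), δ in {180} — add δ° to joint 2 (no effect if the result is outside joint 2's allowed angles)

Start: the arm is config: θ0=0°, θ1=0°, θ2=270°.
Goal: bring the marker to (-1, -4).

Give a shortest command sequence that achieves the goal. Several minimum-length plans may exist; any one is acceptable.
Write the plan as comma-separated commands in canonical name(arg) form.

rotate(0, -90), rotate(0, -90), rotate(1, 180)

initial: config: θ0=0°, θ1=0°, θ2=270°
1. rotate(0, -90) → config: θ0=270°, θ1=0°, θ2=270°
2. rotate(0, -90) → config: θ0=180°, θ1=0°, θ2=270°
3. rotate(1, 180) → config: θ0=180°, θ1=180°, θ2=270°
no 2-step plan works, so 3 is optimal.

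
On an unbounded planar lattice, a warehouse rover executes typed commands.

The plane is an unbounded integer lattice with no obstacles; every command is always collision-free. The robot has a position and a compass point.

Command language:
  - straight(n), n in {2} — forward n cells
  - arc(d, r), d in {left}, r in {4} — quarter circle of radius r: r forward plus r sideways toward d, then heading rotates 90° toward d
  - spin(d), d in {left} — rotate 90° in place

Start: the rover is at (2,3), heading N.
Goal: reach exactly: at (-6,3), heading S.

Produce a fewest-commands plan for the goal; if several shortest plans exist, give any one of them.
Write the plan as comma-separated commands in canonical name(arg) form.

arc(left, 4), arc(left, 4)

t0: at (2,3), heading N
t=1 arc(left, 4) ⇒ at (-2,7), heading W
t=2 arc(left, 4) ⇒ at (-6,3), heading S
no 1-step plan works, so 2 is optimal.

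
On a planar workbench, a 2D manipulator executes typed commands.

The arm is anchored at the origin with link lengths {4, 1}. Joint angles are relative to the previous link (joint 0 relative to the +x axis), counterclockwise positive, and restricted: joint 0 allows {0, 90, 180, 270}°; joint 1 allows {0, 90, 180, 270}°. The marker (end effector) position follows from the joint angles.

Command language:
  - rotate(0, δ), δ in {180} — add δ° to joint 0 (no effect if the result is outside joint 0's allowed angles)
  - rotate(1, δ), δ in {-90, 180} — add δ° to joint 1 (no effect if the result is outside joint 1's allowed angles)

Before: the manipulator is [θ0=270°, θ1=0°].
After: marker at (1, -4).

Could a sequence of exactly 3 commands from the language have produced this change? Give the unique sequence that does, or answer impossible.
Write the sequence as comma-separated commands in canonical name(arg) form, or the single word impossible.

rotate(1, -90), rotate(1, -90), rotate(1, -90)

start: [θ0=270°, θ1=0°]
t=1 rotate(1, -90) ⇒ [θ0=270°, θ1=270°]
t=2 rotate(1, -90) ⇒ [θ0=270°, θ1=180°]
t=3 rotate(1, -90) ⇒ [θ0=270°, θ1=90°]
no other 3-command option fits: unique.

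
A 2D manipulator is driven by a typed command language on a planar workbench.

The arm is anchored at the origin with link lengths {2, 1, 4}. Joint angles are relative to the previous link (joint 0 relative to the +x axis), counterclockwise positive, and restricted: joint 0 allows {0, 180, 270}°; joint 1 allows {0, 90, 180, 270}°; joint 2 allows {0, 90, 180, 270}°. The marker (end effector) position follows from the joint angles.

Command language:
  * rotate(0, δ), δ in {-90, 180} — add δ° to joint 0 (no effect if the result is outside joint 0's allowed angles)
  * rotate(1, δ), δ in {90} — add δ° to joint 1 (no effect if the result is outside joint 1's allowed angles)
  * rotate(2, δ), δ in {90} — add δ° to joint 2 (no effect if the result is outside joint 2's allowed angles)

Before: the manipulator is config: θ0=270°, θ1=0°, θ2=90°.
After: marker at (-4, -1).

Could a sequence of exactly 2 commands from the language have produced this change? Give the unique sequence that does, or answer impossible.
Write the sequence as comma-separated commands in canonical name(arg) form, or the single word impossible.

from: config: θ0=270°, θ1=0°, θ2=90°
t=1 rotate(1, 90) ⇒ config: θ0=270°, θ1=90°, θ2=90°
t=2 rotate(1, 90) ⇒ config: θ0=270°, θ1=180°, θ2=90°
no rival 2-sequence matches.

rotate(1, 90), rotate(1, 90)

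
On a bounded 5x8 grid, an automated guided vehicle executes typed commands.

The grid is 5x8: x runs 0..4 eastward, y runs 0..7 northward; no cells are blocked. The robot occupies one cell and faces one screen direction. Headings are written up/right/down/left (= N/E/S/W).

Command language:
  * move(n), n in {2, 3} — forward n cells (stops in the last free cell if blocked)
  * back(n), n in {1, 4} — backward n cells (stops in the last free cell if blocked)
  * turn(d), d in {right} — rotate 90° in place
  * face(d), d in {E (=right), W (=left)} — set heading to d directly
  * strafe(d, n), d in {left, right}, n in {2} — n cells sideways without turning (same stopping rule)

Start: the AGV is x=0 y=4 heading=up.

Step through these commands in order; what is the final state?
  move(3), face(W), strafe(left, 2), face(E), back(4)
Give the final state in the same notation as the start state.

from: x=0 y=4 heading=up
step 1 (move(3)): x=0 y=7 heading=up
step 2 (face(W)): x=0 y=7 heading=left
step 3 (strafe(left, 2)): x=0 y=5 heading=left
step 4 (face(E)): x=0 y=5 heading=right
step 5 (back(4)): x=0 y=5 heading=right

x=0 y=5 heading=right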